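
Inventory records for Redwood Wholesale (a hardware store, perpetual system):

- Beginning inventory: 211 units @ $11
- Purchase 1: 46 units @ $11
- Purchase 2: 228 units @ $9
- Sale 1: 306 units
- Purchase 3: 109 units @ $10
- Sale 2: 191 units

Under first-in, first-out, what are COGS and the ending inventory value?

COGS = $4,999; ending inventory = $970

Sale 1 (306) [FIFO — oldest first]: 211 @ $11 + 46 @ $11 + 49 @ $9 = $3,268
Sale 2 (191) [FIFO — oldest first]: 179 @ $9 + 12 @ $10 = $1,731
Total COGS = $3,268 + $1,731 = $4,999
Ending inventory: 97 @ $10 = $970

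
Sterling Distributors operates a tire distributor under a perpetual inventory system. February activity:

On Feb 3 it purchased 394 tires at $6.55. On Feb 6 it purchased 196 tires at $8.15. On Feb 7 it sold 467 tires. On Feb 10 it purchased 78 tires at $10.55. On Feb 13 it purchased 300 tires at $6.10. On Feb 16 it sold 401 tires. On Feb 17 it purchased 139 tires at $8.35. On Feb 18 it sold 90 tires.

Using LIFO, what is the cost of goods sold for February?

COGS = $6,927.50

Feb 7, 467 sold [LIFO — newest first]: 196 @ $8.15 + 271 @ $6.55 = $3,372.45
Feb 16, 401 sold [LIFO — newest first]: 300 @ $6.10 + 78 @ $10.55 + 23 @ $6.55 = $2,803.55
Feb 18, 90 sold [LIFO — newest first]: 90 @ $8.35 = $751.50
Total COGS = $3,372.45 + $2,803.55 + $751.50 = $6,927.50
Ending inventory: 100 @ $6.55 + 49 @ $8.35 = $1,064.15
Check: goods available $7,991.65 = COGS $6,927.50 + ending $1,064.15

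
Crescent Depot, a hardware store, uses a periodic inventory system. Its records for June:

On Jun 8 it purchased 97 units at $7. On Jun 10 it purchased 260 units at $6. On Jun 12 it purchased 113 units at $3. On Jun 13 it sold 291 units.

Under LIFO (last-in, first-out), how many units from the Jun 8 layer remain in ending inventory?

97

Jun 13, 291 sold [LIFO — newest first]: 113 @ $3 + 178 @ $6 = $1,407
Ending inventory: 97 @ $7 + 82 @ $6 = $1,171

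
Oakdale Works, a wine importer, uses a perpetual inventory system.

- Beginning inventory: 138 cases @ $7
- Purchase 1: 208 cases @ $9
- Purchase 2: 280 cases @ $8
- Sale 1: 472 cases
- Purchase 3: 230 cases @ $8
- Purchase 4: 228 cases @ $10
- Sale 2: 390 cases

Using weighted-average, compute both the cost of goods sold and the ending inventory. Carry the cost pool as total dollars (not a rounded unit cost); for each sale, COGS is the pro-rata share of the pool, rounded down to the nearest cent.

COGS = $7,250.33; ending inventory = $1,947.67

After Beginning: 138 on hand, pool $966.00 (≈ $7.0000 each)
After Purchase 1: 346 on hand, pool $2,838.00 (≈ $8.2023 each)
After Purchase 2: 626 on hand, pool $5,078.00 (≈ $8.1118 each)
Sale 1, sell 472: 472/626 × $5,078.00 → $3,828.77
After Purchase 3: 384 on hand, pool $3,089.23 (≈ $8.0449 each)
After Purchase 4: 612 on hand, pool $5,369.23 (≈ $8.7733 each)
Sale 2, sell 390: 390/612 × $5,369.23 → $3,421.56
Total COGS = $3,828.77 + $3,421.56 = $7,250.33
Ending inventory (cost pool remaining) = $1,947.67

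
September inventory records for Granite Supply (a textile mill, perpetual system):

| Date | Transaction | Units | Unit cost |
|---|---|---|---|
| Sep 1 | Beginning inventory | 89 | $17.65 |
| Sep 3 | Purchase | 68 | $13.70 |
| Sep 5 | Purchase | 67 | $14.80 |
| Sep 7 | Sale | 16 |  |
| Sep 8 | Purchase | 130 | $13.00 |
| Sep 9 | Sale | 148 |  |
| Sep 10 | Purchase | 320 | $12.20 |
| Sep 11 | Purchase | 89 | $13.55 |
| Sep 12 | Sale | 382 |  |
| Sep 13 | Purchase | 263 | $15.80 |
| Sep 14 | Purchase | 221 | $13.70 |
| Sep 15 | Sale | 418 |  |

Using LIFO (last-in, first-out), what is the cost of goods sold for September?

COGS = $13,114.05

Sep 7, 16 sold [LIFO — newest first]: 16 @ $14.80 = $236.80
Sep 9, 148 sold [LIFO — newest first]: 130 @ $13.00 + 18 @ $14.80 = $1,956.40
Sep 12, 382 sold [LIFO — newest first]: 89 @ $13.55 + 293 @ $12.20 = $4,780.55
Sep 15, 418 sold [LIFO — newest first]: 221 @ $13.70 + 197 @ $15.80 = $6,140.30
Total COGS = $236.80 + $1,956.40 + $4,780.55 + $6,140.30 = $13,114.05
Ending inventory: 89 @ $17.65 + 68 @ $13.70 + 33 @ $14.80 + 27 @ $12.20 + 66 @ $15.80 = $4,363.05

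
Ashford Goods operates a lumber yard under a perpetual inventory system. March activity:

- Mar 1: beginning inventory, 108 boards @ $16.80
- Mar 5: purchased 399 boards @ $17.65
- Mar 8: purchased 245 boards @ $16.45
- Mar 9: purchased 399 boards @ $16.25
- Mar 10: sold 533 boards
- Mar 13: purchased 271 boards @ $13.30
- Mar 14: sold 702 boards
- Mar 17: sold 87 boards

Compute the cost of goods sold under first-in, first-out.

COGS = $21,645.05

Mar 10, 533 sold [FIFO — oldest first]: 108 @ $16.80 + 399 @ $17.65 + 26 @ $16.45 = $9,284.45
Mar 14, 702 sold [FIFO — oldest first]: 219 @ $16.45 + 399 @ $16.25 + 84 @ $13.30 = $11,203.50
Mar 17, 87 sold [FIFO — oldest first]: 87 @ $13.30 = $1,157.10
Total COGS = $9,284.45 + $11,203.50 + $1,157.10 = $21,645.05
Ending inventory: 100 @ $13.30 = $1,330.00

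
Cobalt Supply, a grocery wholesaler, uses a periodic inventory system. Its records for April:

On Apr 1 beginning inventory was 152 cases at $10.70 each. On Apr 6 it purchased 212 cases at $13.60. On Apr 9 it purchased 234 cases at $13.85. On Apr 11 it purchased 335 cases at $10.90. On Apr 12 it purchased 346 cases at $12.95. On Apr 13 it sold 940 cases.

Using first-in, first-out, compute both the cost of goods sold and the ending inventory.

COGS = $11,492.65; ending inventory = $4,390.05

Apr 13, 940 sold [FIFO — oldest first]: 152 @ $10.70 + 212 @ $13.60 + 234 @ $13.85 + 335 @ $10.90 + 7 @ $12.95 = $11,492.65
Ending inventory: 339 @ $12.95 = $4,390.05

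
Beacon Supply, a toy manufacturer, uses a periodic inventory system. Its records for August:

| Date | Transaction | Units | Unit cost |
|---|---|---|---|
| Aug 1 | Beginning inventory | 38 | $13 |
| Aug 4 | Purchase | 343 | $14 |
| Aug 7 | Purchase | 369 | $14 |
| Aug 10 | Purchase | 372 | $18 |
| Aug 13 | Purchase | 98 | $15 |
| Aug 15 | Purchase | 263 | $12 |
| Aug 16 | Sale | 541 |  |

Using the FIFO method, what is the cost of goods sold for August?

COGS = $7,536

Aug 16, 541 sold [FIFO — oldest first]: 38 @ $13 + 343 @ $14 + 160 @ $14 = $7,536
Ending inventory: 209 @ $14 + 372 @ $18 + 98 @ $15 + 263 @ $12 = $14,248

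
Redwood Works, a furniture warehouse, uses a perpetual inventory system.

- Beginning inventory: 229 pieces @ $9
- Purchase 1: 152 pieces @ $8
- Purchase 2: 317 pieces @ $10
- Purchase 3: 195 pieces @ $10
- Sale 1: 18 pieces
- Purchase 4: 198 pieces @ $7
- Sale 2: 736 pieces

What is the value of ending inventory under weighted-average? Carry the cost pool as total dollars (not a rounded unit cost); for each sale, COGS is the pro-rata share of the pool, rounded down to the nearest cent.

After Beginning: 229 on hand, pool $2,061.00 (≈ $9.0000 each)
After Purchase 1: 381 on hand, pool $3,277.00 (≈ $8.6010 each)
After Purchase 2: 698 on hand, pool $6,447.00 (≈ $9.2364 each)
After Purchase 3: 893 on hand, pool $8,397.00 (≈ $9.4031 each)
Sale 1, sell 18: 18/893 × $8,397.00 → $169.25
After Purchase 4: 1073 on hand, pool $9,613.75 (≈ $8.9597 each)
Sale 2, sell 736: 736/1073 × $9,613.75 → $6,594.33
Total COGS = $169.25 + $6,594.33 = $6,763.58
Ending inventory (cost pool remaining) = $3,019.42

Ending inventory = $3,019.42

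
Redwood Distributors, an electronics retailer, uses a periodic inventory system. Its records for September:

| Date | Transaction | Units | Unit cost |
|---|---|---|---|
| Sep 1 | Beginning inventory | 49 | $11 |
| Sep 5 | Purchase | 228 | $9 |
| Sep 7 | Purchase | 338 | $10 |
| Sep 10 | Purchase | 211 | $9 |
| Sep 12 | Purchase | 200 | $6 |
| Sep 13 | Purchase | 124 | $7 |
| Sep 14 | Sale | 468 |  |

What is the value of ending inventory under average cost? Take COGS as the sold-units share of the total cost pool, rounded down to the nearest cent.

Sep 14, sell 468: 468/1150 × $9,938.00 → $4,044.33
Ending inventory (cost pool remaining) = $5,893.67
Check: goods available $9,938.00 = COGS $4,044.33 + ending $5,893.67

Ending inventory = $5,893.67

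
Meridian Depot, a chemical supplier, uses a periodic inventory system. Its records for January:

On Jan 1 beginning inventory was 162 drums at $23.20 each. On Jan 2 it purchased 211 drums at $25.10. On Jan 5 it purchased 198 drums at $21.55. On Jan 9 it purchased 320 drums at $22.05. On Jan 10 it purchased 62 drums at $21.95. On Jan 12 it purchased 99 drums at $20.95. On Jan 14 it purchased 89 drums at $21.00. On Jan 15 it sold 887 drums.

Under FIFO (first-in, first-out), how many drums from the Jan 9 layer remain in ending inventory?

Jan 15, 887 sold [FIFO — oldest first]: 162 @ $23.20 + 211 @ $25.10 + 198 @ $21.55 + 316 @ $22.05 = $20,289.20
Ending inventory: 4 @ $22.05 + 62 @ $21.95 + 99 @ $20.95 + 89 @ $21.00 = $5,392.15

4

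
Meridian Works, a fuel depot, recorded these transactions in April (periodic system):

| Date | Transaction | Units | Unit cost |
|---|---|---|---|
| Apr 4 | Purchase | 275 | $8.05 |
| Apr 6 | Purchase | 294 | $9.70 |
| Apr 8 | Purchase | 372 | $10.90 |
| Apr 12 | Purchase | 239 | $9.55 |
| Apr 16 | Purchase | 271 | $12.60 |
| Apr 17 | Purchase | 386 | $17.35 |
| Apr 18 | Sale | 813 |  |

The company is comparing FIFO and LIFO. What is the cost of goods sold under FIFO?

COGS = $7,725.15

FIFO COGS: 275 @ $8.05 + 294 @ $9.70 + 244 @ $10.90 = $7,725.15
LIFO COGS: 386 @ $17.35 + 271 @ $12.60 + 156 @ $9.55 = $11,601.50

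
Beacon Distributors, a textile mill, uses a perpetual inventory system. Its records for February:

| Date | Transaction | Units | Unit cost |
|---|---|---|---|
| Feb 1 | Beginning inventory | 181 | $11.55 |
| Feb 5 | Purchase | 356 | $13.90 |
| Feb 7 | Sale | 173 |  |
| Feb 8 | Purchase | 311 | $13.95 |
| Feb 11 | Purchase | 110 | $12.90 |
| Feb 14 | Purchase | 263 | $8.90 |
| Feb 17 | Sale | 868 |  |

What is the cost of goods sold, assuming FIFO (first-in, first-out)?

COGS = $13,535.10

Feb 7, 173 sold [FIFO — oldest first]: 173 @ $11.55 = $1,998.15
Feb 17, 868 sold [FIFO — oldest first]: 8 @ $11.55 + 356 @ $13.90 + 311 @ $13.95 + 110 @ $12.90 + 83 @ $8.90 = $11,536.95
Total COGS = $1,998.15 + $11,536.95 = $13,535.10
Ending inventory: 180 @ $8.90 = $1,602.00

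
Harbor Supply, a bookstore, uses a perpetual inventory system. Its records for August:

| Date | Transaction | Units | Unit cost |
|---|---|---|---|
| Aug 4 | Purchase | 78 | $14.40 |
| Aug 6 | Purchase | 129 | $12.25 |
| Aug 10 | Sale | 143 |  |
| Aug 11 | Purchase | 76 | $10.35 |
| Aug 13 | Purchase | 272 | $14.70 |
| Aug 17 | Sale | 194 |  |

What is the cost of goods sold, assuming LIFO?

Aug 10, 143 sold [LIFO — newest first]: 129 @ $12.25 + 14 @ $14.40 = $1,781.85
Aug 17, 194 sold [LIFO — newest first]: 194 @ $14.70 = $2,851.80
Total COGS = $1,781.85 + $2,851.80 = $4,633.65
Ending inventory: 64 @ $14.40 + 76 @ $10.35 + 78 @ $14.70 = $2,854.80

COGS = $4,633.65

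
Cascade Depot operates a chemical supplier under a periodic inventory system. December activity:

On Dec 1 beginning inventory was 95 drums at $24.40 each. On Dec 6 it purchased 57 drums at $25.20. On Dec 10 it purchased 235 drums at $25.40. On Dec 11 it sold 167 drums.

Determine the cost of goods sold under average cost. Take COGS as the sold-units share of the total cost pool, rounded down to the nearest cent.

COGS = $4,195.88

Dec 11, sell 167: 167/387 × $9,723.40 → $4,195.88
Ending inventory (cost pool remaining) = $5,527.52
Check: goods available $9,723.40 = COGS $4,195.88 + ending $5,527.52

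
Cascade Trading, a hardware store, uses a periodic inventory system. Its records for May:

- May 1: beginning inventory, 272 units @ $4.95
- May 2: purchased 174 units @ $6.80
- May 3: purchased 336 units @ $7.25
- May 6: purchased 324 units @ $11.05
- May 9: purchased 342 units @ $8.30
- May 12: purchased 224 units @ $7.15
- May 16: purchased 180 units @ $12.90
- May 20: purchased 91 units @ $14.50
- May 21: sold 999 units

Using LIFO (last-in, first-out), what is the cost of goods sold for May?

COGS = $9,871.80

May 21, 999 sold [LIFO — newest first]: 91 @ $14.50 + 180 @ $12.90 + 224 @ $7.15 + 342 @ $8.30 + 162 @ $11.05 = $9,871.80
Ending inventory: 272 @ $4.95 + 174 @ $6.80 + 336 @ $7.25 + 162 @ $11.05 = $6,755.70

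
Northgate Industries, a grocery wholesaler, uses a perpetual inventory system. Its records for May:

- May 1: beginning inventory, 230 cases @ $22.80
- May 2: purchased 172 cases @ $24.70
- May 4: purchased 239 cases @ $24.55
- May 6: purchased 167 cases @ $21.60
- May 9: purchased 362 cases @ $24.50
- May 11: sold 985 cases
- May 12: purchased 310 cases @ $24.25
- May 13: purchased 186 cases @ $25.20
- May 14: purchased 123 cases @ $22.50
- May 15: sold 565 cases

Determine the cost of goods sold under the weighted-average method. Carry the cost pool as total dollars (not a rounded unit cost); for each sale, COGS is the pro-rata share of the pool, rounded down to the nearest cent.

After May 1: 230 on hand, pool $5,244.00 (≈ $22.8000 each)
After May 2: 402 on hand, pool $9,492.40 (≈ $23.6129 each)
After May 4: 641 on hand, pool $15,359.85 (≈ $23.9623 each)
After May 6: 808 on hand, pool $18,967.05 (≈ $23.4741 each)
After May 9: 1170 on hand, pool $27,836.05 (≈ $23.7915 each)
May 11, sell 985: 985/1170 × $27,836.05 → $23,434.62
After May 12: 495 on hand, pool $11,918.93 (≈ $24.0786 each)
After May 13: 681 on hand, pool $16,606.13 (≈ $24.3849 each)
After May 14: 804 on hand, pool $19,373.63 (≈ $24.0966 each)
May 15, sell 565: 565/804 × $19,373.63 → $13,614.55
Total COGS = $23,434.62 + $13,614.55 = $37,049.17
Ending inventory (cost pool remaining) = $5,759.08
Check: goods available $42,808.25 = COGS $37,049.17 + ending $5,759.08

COGS = $37,049.17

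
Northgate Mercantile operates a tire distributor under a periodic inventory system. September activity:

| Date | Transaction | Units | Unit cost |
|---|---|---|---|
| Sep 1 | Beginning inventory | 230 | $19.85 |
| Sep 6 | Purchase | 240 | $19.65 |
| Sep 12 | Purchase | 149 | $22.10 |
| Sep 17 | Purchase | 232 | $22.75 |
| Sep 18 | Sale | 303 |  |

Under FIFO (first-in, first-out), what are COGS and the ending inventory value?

COGS = $5,999.95; ending inventory = $11,852.45

Sep 18, 303 sold [FIFO — oldest first]: 230 @ $19.85 + 73 @ $19.65 = $5,999.95
Ending inventory: 167 @ $19.65 + 149 @ $22.10 + 232 @ $22.75 = $11,852.45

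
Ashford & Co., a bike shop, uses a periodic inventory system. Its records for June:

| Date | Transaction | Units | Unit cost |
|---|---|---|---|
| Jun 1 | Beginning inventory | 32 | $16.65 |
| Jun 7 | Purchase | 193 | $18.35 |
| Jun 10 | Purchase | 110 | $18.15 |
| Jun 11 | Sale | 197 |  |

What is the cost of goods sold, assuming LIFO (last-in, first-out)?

Jun 11, 197 sold [LIFO — newest first]: 110 @ $18.15 + 87 @ $18.35 = $3,592.95
Ending inventory: 32 @ $16.65 + 106 @ $18.35 = $2,477.90

COGS = $3,592.95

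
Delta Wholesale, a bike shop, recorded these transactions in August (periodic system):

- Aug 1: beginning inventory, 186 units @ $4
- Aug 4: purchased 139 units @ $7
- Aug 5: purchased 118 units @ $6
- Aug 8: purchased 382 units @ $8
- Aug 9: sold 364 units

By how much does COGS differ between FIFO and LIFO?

$961

FIFO COGS: 186 @ $4 + 139 @ $7 + 39 @ $6 = $1,951
LIFO COGS: 364 @ $8 = $2,912
Difference = |$1,951 − $2,912| = $961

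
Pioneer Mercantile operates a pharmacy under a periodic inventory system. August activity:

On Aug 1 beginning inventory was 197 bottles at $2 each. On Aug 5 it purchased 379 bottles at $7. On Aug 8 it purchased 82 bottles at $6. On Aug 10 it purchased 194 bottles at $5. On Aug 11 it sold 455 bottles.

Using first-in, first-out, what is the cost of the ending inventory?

Aug 11, 455 sold [FIFO — oldest first]: 197 @ $2 + 258 @ $7 = $2,200
Ending inventory: 121 @ $7 + 82 @ $6 + 194 @ $5 = $2,309
Check: goods available $4,509 = COGS $2,200 + ending $2,309

Ending inventory = $2,309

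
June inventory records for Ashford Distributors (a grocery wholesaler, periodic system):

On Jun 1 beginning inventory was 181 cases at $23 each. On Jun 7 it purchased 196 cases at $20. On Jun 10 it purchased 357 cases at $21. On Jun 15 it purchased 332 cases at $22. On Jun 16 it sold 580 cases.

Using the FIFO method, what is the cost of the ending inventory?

Ending inventory = $10,538

Jun 16, 580 sold [FIFO — oldest first]: 181 @ $23 + 196 @ $20 + 203 @ $21 = $12,346
Ending inventory: 154 @ $21 + 332 @ $22 = $10,538
Check: goods available $22,884 = COGS $12,346 + ending $10,538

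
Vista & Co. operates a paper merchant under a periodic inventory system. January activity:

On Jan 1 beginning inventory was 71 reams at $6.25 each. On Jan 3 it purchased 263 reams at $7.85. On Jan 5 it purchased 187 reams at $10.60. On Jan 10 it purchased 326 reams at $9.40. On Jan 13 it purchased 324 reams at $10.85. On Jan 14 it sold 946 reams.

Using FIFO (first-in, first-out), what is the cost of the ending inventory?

Ending inventory = $2,441.25

Jan 14, 946 sold [FIFO — oldest first]: 71 @ $6.25 + 263 @ $7.85 + 187 @ $10.60 + 326 @ $9.40 + 99 @ $10.85 = $8,629.05
Ending inventory: 225 @ $10.85 = $2,441.25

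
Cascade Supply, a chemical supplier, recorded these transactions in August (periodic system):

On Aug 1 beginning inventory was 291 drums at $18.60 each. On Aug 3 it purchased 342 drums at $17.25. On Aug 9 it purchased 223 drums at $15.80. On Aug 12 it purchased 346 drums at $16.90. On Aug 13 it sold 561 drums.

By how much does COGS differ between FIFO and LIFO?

$825.70

FIFO COGS: 291 @ $18.60 + 270 @ $17.25 = $10,070.10
LIFO COGS: 346 @ $16.90 + 215 @ $15.80 = $9,244.40
Difference = |$10,070.10 − $9,244.40| = $825.70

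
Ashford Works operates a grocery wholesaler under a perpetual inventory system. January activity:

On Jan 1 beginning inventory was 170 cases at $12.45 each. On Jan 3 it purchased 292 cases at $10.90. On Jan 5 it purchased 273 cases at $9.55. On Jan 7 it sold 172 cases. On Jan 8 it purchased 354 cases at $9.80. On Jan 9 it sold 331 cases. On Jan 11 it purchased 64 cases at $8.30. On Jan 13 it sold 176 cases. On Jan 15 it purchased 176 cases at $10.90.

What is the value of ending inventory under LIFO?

Ending inventory = $7,332.30

Jan 7, 172 sold [LIFO — newest first]: 172 @ $9.55 = $1,642.60
Jan 9, 331 sold [LIFO — newest first]: 331 @ $9.80 = $3,243.80
Jan 13, 176 sold [LIFO — newest first]: 64 @ $8.30 + 23 @ $9.80 + 89 @ $9.55 = $1,606.55
Total COGS = $1,642.60 + $3,243.80 + $1,606.55 = $6,492.95
Ending inventory: 170 @ $12.45 + 292 @ $10.90 + 12 @ $9.55 + 176 @ $10.90 = $7,332.30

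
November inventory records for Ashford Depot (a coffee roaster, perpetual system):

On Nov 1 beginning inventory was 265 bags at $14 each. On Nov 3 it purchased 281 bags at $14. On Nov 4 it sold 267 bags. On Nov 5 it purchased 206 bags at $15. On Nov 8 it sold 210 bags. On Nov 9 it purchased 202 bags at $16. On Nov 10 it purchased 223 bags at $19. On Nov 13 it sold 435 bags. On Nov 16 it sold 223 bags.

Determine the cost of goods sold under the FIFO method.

Nov 4, 267 sold [FIFO — oldest first]: 265 @ $14 + 2 @ $14 = $3,738
Nov 8, 210 sold [FIFO — oldest first]: 210 @ $14 = $2,940
Nov 13, 435 sold [FIFO — oldest first]: 69 @ $14 + 206 @ $15 + 160 @ $16 = $6,616
Nov 16, 223 sold [FIFO — oldest first]: 42 @ $16 + 181 @ $19 = $4,111
Total COGS = $3,738 + $2,940 + $6,616 + $4,111 = $17,405
Ending inventory: 42 @ $19 = $798

COGS = $17,405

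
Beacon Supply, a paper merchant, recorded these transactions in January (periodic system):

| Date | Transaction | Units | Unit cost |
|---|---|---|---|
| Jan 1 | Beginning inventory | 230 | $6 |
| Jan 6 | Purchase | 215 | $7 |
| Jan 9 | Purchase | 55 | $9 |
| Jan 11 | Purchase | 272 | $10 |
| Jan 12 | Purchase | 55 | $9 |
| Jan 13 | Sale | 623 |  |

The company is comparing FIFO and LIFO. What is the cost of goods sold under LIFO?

FIFO COGS: 230 @ $6 + 215 @ $7 + 55 @ $9 + 123 @ $10 = $4,610
LIFO COGS: 55 @ $9 + 272 @ $10 + 55 @ $9 + 215 @ $7 + 26 @ $6 = $5,371

COGS = $5,371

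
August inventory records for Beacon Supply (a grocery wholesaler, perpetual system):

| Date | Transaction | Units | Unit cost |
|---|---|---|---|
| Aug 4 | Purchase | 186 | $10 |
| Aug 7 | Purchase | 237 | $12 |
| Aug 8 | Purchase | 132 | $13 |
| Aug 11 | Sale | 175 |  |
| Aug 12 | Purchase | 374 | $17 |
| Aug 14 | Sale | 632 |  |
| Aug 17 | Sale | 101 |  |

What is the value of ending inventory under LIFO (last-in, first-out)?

Ending inventory = $210

Aug 11, 175 sold [LIFO — newest first]: 132 @ $13 + 43 @ $12 = $2,232
Aug 14, 632 sold [LIFO — newest first]: 374 @ $17 + 194 @ $12 + 64 @ $10 = $9,326
Aug 17, 101 sold [LIFO — newest first]: 101 @ $10 = $1,010
Total COGS = $2,232 + $9,326 + $1,010 = $12,568
Ending inventory: 21 @ $10 = $210
Check: goods available $12,778 = COGS $12,568 + ending $210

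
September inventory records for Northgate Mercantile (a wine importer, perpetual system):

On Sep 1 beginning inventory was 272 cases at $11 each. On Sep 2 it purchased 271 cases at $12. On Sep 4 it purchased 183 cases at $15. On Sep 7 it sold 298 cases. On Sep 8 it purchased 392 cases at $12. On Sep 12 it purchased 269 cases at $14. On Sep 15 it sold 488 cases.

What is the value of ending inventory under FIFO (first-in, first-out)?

Ending inventory = $7,750

Sep 7, 298 sold [FIFO — oldest first]: 272 @ $11 + 26 @ $12 = $3,304
Sep 15, 488 sold [FIFO — oldest first]: 245 @ $12 + 183 @ $15 + 60 @ $12 = $6,405
Total COGS = $3,304 + $6,405 = $9,709
Ending inventory: 332 @ $12 + 269 @ $14 = $7,750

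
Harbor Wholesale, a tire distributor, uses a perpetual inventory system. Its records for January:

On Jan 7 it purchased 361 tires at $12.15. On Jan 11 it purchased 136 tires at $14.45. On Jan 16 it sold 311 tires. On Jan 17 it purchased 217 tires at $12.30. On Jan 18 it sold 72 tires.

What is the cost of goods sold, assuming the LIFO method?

COGS = $4,977.05

Jan 16, 311 sold [LIFO — newest first]: 136 @ $14.45 + 175 @ $12.15 = $4,091.45
Jan 18, 72 sold [LIFO — newest first]: 72 @ $12.30 = $885.60
Total COGS = $4,091.45 + $885.60 = $4,977.05
Ending inventory: 186 @ $12.15 + 145 @ $12.30 = $4,043.40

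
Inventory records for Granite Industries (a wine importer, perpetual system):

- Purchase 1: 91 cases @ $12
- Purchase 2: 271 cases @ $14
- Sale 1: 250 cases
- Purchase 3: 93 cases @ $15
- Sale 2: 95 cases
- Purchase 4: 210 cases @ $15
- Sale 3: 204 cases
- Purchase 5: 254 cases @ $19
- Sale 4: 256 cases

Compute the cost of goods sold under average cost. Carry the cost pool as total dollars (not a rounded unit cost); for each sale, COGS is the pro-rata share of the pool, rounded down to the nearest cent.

After Purchase 1: 91 on hand, pool $1,092.00 (≈ $12.0000 each)
After Purchase 2: 362 on hand, pool $4,886.00 (≈ $13.4972 each)
Sale 1, sell 250: 250/362 × $4,886.00 → $3,374.30
After Purchase 3: 205 on hand, pool $2,906.70 (≈ $14.1790 each)
Sale 2, sell 95: 95/205 × $2,906.70 → $1,347.00
After Purchase 4: 320 on hand, pool $4,709.70 (≈ $14.7178 each)
Sale 3, sell 204: 204/320 × $4,709.70 → $3,002.43
After Purchase 5: 370 on hand, pool $6,533.27 (≈ $17.6575 each)
Sale 4, sell 256: 256/370 × $6,533.27 → $4,520.31
Total COGS = $3,374.30 + $1,347.00 + $3,002.43 + $4,520.31 = $12,244.04
Ending inventory (cost pool remaining) = $2,012.96

COGS = $12,244.04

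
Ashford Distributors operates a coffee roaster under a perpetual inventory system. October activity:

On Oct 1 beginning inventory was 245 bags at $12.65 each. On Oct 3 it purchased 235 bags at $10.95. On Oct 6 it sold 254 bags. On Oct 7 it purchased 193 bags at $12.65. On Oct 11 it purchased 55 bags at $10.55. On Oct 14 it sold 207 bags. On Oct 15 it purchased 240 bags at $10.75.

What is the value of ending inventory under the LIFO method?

Oct 6, 254 sold [LIFO — newest first]: 235 @ $10.95 + 19 @ $12.65 = $2,813.60
Oct 14, 207 sold [LIFO — newest first]: 55 @ $10.55 + 152 @ $12.65 = $2,503.05
Total COGS = $2,813.60 + $2,503.05 = $5,316.65
Ending inventory: 226 @ $12.65 + 41 @ $12.65 + 240 @ $10.75 = $5,957.55

Ending inventory = $5,957.55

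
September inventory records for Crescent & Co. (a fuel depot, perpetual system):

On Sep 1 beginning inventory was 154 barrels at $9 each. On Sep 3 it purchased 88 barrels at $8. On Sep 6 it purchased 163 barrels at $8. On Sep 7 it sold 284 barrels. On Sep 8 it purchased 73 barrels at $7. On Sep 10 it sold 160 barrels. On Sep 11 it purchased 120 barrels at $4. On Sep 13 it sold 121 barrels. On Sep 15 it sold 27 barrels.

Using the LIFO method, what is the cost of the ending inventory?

Ending inventory = $54

Sep 7, 284 sold [LIFO — newest first]: 163 @ $8 + 88 @ $8 + 33 @ $9 = $2,305
Sep 10, 160 sold [LIFO — newest first]: 73 @ $7 + 87 @ $9 = $1,294
Sep 13, 121 sold [LIFO — newest first]: 120 @ $4 + 1 @ $9 = $489
Sep 15, 27 sold [LIFO — newest first]: 27 @ $9 = $243
Total COGS = $2,305 + $1,294 + $489 + $243 = $4,331
Ending inventory: 6 @ $9 = $54
Check: goods available $4,385 = COGS $4,331 + ending $54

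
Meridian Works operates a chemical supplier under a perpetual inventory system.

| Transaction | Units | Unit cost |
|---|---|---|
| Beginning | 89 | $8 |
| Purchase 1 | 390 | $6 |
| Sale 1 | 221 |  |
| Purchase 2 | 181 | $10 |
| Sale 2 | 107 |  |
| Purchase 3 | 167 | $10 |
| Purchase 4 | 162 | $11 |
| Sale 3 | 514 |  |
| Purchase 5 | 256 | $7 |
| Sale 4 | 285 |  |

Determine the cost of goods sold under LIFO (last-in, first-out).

Sale 1 (221) [LIFO — newest first]: 221 @ $6 = $1,326
Sale 2 (107) [LIFO — newest first]: 107 @ $10 = $1,070
Sale 3 (514) [LIFO — newest first]: 162 @ $11 + 167 @ $10 + 74 @ $10 + 111 @ $6 = $4,858
Sale 4 (285) [LIFO — newest first]: 256 @ $7 + 29 @ $6 = $1,966
Total COGS = $1,326 + $1,070 + $4,858 + $1,966 = $9,220
Ending inventory: 89 @ $8 + 29 @ $6 = $886
Check: goods available $10,106 = COGS $9,220 + ending $886

COGS = $9,220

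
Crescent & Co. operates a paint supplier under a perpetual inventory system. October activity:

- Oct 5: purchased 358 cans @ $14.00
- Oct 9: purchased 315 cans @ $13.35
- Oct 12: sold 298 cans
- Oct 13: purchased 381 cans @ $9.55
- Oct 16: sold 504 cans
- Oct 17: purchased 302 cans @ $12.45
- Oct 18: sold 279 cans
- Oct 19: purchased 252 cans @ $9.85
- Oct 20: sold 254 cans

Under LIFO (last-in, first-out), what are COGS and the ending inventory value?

COGS = $15,308.45; ending inventory = $3,789.45

Oct 12, 298 sold [LIFO — newest first]: 298 @ $13.35 = $3,978.30
Oct 16, 504 sold [LIFO — newest first]: 381 @ $9.55 + 17 @ $13.35 + 106 @ $14.00 = $5,349.50
Oct 18, 279 sold [LIFO — newest first]: 279 @ $12.45 = $3,473.55
Oct 20, 254 sold [LIFO — newest first]: 252 @ $9.85 + 2 @ $12.45 = $2,507.10
Total COGS = $3,978.30 + $5,349.50 + $3,473.55 + $2,507.10 = $15,308.45
Ending inventory: 252 @ $14.00 + 21 @ $12.45 = $3,789.45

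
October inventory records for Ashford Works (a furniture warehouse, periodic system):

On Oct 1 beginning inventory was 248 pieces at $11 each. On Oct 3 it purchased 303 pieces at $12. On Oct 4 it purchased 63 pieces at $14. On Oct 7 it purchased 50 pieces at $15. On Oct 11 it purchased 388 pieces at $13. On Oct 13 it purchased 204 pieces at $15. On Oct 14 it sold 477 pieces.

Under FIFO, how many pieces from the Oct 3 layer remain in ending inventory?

74

Oct 14, 477 sold [FIFO — oldest first]: 248 @ $11 + 229 @ $12 = $5,476
Ending inventory: 74 @ $12 + 63 @ $14 + 50 @ $15 + 388 @ $13 + 204 @ $15 = $10,624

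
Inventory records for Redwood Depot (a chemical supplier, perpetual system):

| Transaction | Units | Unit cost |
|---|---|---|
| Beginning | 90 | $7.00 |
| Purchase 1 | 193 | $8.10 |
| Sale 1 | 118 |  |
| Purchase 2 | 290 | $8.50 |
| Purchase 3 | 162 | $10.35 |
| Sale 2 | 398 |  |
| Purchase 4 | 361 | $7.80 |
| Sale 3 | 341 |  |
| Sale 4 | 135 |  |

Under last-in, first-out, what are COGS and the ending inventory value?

COGS = $8,407.40; ending inventory = $743.40

Sale 1 (118) [LIFO — newest first]: 118 @ $8.10 = $955.80
Sale 2 (398) [LIFO — newest first]: 162 @ $10.35 + 236 @ $8.50 = $3,682.70
Sale 3 (341) [LIFO — newest first]: 341 @ $7.80 = $2,659.80
Sale 4 (135) [LIFO — newest first]: 20 @ $7.80 + 54 @ $8.50 + 61 @ $8.10 = $1,109.10
Total COGS = $955.80 + $3,682.70 + $2,659.80 + $1,109.10 = $8,407.40
Ending inventory: 90 @ $7.00 + 14 @ $8.10 = $743.40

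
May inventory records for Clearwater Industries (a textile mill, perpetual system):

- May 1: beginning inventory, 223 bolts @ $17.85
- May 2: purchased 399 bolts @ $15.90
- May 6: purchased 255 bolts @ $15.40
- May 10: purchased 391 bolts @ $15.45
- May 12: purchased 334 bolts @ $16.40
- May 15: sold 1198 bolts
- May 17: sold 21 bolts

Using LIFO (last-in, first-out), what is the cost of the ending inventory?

Ending inventory = $6,524.55

May 15, 1198 sold [LIFO — newest first]: 334 @ $16.40 + 391 @ $15.45 + 255 @ $15.40 + 218 @ $15.90 = $18,911.75
May 17, 21 sold [LIFO — newest first]: 21 @ $15.90 = $333.90
Total COGS = $18,911.75 + $333.90 = $19,245.65
Ending inventory: 223 @ $17.85 + 160 @ $15.90 = $6,524.55
Check: goods available $25,770.20 = COGS $19,245.65 + ending $6,524.55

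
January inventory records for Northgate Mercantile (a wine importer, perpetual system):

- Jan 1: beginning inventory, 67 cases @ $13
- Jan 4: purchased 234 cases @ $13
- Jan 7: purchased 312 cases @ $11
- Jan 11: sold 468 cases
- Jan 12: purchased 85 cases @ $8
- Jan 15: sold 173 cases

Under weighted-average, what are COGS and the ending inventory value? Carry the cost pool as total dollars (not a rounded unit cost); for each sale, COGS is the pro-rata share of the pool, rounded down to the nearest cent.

After Jan 1: 67 on hand, pool $871.00 (≈ $13.0000 each)
After Jan 4: 301 on hand, pool $3,913.00 (≈ $13.0000 each)
After Jan 7: 613 on hand, pool $7,345.00 (≈ $11.9821 each)
Jan 11, sell 468: 468/613 × $7,345.00 → $5,607.60
After Jan 12: 230 on hand, pool $2,417.40 (≈ $10.5104 each)
Jan 15, sell 173: 173/230 × $2,417.40 → $1,818.30
Total COGS = $5,607.60 + $1,818.30 = $7,425.90
Ending inventory (cost pool remaining) = $599.10

COGS = $7,425.90; ending inventory = $599.10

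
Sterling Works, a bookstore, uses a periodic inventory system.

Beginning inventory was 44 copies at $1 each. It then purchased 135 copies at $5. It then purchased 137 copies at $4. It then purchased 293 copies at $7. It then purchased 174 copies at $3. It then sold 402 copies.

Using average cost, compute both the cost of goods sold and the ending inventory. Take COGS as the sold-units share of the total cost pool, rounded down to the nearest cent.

Sale 1, sell 402: 402/783 × $3,840.00 → $1,971.49
Ending inventory (cost pool remaining) = $1,868.51
Check: goods available $3,840.00 = COGS $1,971.49 + ending $1,868.51

COGS = $1,971.49; ending inventory = $1,868.51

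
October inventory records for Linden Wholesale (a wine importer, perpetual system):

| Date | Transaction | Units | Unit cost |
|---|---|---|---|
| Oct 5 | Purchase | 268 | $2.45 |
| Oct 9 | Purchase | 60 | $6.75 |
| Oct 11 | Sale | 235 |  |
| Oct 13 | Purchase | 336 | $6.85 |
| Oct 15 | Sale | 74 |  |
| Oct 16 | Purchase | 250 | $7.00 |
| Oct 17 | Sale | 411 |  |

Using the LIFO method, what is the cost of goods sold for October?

COGS = $4,193.50

Oct 11, 235 sold [LIFO — newest first]: 60 @ $6.75 + 175 @ $2.45 = $833.75
Oct 15, 74 sold [LIFO — newest first]: 74 @ $6.85 = $506.90
Oct 17, 411 sold [LIFO — newest first]: 250 @ $7.00 + 161 @ $6.85 = $2,852.85
Total COGS = $833.75 + $506.90 + $2,852.85 = $4,193.50
Ending inventory: 93 @ $2.45 + 101 @ $6.85 = $919.70
Check: goods available $5,113.20 = COGS $4,193.50 + ending $919.70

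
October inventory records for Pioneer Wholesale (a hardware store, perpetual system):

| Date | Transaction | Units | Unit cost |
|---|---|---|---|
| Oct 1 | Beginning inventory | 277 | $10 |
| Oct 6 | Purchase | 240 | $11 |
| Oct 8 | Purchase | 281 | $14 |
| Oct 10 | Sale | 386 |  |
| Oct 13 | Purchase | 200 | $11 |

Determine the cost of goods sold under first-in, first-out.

Oct 10, 386 sold [FIFO — oldest first]: 277 @ $10 + 109 @ $11 = $3,969
Ending inventory: 131 @ $11 + 281 @ $14 + 200 @ $11 = $7,575

COGS = $3,969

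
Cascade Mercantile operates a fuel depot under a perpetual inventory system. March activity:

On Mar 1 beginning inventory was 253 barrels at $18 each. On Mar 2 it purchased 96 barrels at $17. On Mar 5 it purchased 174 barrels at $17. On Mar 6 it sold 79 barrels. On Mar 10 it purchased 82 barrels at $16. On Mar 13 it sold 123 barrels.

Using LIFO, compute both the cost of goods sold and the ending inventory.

Mar 6, 79 sold [LIFO — newest first]: 79 @ $17 = $1,343
Mar 13, 123 sold [LIFO — newest first]: 82 @ $16 + 41 @ $17 = $2,009
Total COGS = $1,343 + $2,009 = $3,352
Ending inventory: 253 @ $18 + 96 @ $17 + 54 @ $17 = $7,104

COGS = $3,352; ending inventory = $7,104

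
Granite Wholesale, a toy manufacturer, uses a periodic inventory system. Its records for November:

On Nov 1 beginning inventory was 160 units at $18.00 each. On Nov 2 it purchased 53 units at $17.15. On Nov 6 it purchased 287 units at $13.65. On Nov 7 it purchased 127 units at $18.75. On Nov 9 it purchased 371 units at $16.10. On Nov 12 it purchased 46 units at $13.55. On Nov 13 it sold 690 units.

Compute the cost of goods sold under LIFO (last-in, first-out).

Nov 13, 690 sold [LIFO — newest first]: 46 @ $13.55 + 371 @ $16.10 + 127 @ $18.75 + 146 @ $13.65 = $10,970.55
Ending inventory: 160 @ $18.00 + 53 @ $17.15 + 141 @ $13.65 = $5,713.60

COGS = $10,970.55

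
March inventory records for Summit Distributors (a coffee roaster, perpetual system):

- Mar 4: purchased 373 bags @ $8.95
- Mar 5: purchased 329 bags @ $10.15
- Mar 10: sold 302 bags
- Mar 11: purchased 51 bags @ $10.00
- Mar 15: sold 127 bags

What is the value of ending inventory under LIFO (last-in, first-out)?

Mar 10, 302 sold [LIFO — newest first]: 302 @ $10.15 = $3,065.30
Mar 15, 127 sold [LIFO — newest first]: 51 @ $10.00 + 27 @ $10.15 + 49 @ $8.95 = $1,222.60
Total COGS = $3,065.30 + $1,222.60 = $4,287.90
Ending inventory: 324 @ $8.95 = $2,899.80

Ending inventory = $2,899.80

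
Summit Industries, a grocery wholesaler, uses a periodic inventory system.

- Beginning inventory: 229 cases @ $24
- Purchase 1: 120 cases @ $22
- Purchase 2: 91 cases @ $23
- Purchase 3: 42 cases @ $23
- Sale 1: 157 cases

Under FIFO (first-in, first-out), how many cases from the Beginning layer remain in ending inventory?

Sale 1 (157) [FIFO — oldest first]: 157 @ $24 = $3,768
Ending inventory: 72 @ $24 + 120 @ $22 + 91 @ $23 + 42 @ $23 = $7,427
Check: goods available $11,195 = COGS $3,768 + ending $7,427

72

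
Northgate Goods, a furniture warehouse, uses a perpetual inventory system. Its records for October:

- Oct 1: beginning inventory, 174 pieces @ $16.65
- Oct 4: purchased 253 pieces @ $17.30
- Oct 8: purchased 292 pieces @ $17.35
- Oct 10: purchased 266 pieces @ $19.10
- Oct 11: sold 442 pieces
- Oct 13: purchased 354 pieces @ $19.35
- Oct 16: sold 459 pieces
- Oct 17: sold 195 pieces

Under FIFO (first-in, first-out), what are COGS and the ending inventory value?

Oct 11, 442 sold [FIFO — oldest first]: 174 @ $16.65 + 253 @ $17.30 + 15 @ $17.35 = $7,534.25
Oct 16, 459 sold [FIFO — oldest first]: 277 @ $17.35 + 182 @ $19.10 = $8,282.15
Oct 17, 195 sold [FIFO — oldest first]: 84 @ $19.10 + 111 @ $19.35 = $3,752.25
Total COGS = $7,534.25 + $8,282.15 + $3,752.25 = $19,568.65
Ending inventory: 243 @ $19.35 = $4,702.05

COGS = $19,568.65; ending inventory = $4,702.05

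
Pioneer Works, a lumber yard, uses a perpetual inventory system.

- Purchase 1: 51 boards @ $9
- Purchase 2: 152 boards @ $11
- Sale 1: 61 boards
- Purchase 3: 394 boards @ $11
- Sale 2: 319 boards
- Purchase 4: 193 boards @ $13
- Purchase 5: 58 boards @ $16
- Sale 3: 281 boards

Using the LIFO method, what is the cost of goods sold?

COGS = $7,947

Sale 1 (61) [LIFO — newest first]: 61 @ $11 = $671
Sale 2 (319) [LIFO — newest first]: 319 @ $11 = $3,509
Sale 3 (281) [LIFO — newest first]: 58 @ $16 + 193 @ $13 + 30 @ $11 = $3,767
Total COGS = $671 + $3,509 + $3,767 = $7,947
Ending inventory: 51 @ $9 + 91 @ $11 + 45 @ $11 = $1,955
Check: goods available $9,902 = COGS $7,947 + ending $1,955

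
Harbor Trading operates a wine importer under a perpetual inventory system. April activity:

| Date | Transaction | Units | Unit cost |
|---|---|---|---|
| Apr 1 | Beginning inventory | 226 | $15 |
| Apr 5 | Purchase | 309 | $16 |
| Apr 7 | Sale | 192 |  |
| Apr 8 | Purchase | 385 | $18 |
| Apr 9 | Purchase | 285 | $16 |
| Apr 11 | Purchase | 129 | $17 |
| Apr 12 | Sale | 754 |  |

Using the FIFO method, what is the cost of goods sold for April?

Apr 7, 192 sold [FIFO — oldest first]: 192 @ $15 = $2,880
Apr 12, 754 sold [FIFO — oldest first]: 34 @ $15 + 309 @ $16 + 385 @ $18 + 26 @ $16 = $12,800
Total COGS = $2,880 + $12,800 = $15,680
Ending inventory: 259 @ $16 + 129 @ $17 = $6,337

COGS = $15,680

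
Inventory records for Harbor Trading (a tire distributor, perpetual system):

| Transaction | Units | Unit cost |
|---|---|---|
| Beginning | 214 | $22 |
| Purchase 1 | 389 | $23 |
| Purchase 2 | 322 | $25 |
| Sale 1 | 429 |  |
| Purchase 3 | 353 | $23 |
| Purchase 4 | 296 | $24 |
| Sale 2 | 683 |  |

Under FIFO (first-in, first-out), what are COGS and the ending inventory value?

Sale 1 (429) [FIFO — oldest first]: 214 @ $22 + 215 @ $23 = $9,653
Sale 2 (683) [FIFO — oldest first]: 174 @ $23 + 322 @ $25 + 187 @ $23 = $16,353
Total COGS = $9,653 + $16,353 = $26,006
Ending inventory: 166 @ $23 + 296 @ $24 = $10,922

COGS = $26,006; ending inventory = $10,922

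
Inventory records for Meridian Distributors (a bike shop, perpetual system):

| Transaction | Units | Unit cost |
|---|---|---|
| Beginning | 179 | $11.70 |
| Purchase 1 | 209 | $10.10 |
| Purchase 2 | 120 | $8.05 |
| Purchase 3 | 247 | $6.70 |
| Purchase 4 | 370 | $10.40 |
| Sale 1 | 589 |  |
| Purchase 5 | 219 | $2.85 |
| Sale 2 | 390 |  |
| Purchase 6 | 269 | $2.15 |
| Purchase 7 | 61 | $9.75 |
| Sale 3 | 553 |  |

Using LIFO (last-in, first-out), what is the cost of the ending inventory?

Sale 1 (589) [LIFO — newest first]: 370 @ $10.40 + 219 @ $6.70 = $5,315.30
Sale 2 (390) [LIFO — newest first]: 219 @ $2.85 + 28 @ $6.70 + 120 @ $8.05 + 23 @ $10.10 = $2,010.05
Sale 3 (553) [LIFO — newest first]: 61 @ $9.75 + 269 @ $2.15 + 186 @ $10.10 + 37 @ $11.70 = $3,484.60
Total COGS = $5,315.30 + $2,010.05 + $3,484.60 = $10,809.95
Ending inventory: 142 @ $11.70 = $1,661.40
Check: goods available $12,471.35 = COGS $10,809.95 + ending $1,661.40

Ending inventory = $1,661.40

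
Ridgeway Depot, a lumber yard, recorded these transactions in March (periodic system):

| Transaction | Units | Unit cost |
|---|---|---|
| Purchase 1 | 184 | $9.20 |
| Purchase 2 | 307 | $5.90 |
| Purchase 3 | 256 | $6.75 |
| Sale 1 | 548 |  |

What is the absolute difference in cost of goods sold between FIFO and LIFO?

FIFO COGS: 184 @ $9.20 + 307 @ $5.90 + 57 @ $6.75 = $3,888.85
LIFO COGS: 256 @ $6.75 + 292 @ $5.90 = $3,450.80
Difference = |$3,888.85 − $3,450.80| = $438.05

$438.05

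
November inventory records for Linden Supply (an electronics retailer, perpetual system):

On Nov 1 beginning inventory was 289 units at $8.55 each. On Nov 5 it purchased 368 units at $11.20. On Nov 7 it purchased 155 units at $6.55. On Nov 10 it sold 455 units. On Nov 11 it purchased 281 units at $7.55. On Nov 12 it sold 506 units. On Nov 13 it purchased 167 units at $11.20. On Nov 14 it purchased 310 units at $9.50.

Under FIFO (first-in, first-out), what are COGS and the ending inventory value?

Nov 10, 455 sold [FIFO — oldest first]: 289 @ $8.55 + 166 @ $11.20 = $4,330.15
Nov 12, 506 sold [FIFO — oldest first]: 202 @ $11.20 + 155 @ $6.55 + 149 @ $7.55 = $4,402.60
Total COGS = $4,330.15 + $4,402.60 = $8,732.75
Ending inventory: 132 @ $7.55 + 167 @ $11.20 + 310 @ $9.50 = $5,812.00

COGS = $8,732.75; ending inventory = $5,812.00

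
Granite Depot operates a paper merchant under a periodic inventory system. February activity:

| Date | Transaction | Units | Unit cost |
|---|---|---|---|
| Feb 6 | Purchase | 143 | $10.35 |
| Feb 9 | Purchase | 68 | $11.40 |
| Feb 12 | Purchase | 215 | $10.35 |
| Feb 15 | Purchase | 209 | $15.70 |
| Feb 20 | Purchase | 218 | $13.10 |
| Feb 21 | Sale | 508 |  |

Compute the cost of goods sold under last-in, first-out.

COGS = $6,975.45

Feb 21, 508 sold [LIFO — newest first]: 218 @ $13.10 + 209 @ $15.70 + 81 @ $10.35 = $6,975.45
Ending inventory: 143 @ $10.35 + 68 @ $11.40 + 134 @ $10.35 = $3,642.15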